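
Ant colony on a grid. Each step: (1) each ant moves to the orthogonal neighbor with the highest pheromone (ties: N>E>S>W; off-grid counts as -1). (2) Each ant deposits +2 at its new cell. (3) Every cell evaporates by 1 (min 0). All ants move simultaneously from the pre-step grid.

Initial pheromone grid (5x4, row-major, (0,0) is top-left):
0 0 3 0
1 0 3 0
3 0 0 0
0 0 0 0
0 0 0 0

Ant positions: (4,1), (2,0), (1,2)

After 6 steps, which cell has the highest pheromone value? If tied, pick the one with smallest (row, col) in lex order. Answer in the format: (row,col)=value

Step 1: ant0:(4,1)->N->(3,1) | ant1:(2,0)->N->(1,0) | ant2:(1,2)->N->(0,2)
  grid max=4 at (0,2)
Step 2: ant0:(3,1)->N->(2,1) | ant1:(1,0)->S->(2,0) | ant2:(0,2)->S->(1,2)
  grid max=3 at (0,2)
Step 3: ant0:(2,1)->W->(2,0) | ant1:(2,0)->N->(1,0) | ant2:(1,2)->N->(0,2)
  grid max=4 at (0,2)
Step 4: ant0:(2,0)->N->(1,0) | ant1:(1,0)->S->(2,0) | ant2:(0,2)->S->(1,2)
  grid max=5 at (2,0)
Step 5: ant0:(1,0)->S->(2,0) | ant1:(2,0)->N->(1,0) | ant2:(1,2)->N->(0,2)
  grid max=6 at (2,0)
Step 6: ant0:(2,0)->N->(1,0) | ant1:(1,0)->S->(2,0) | ant2:(0,2)->S->(1,2)
  grid max=7 at (2,0)
Final grid:
  0 0 3 0
  5 0 3 0
  7 0 0 0
  0 0 0 0
  0 0 0 0
Max pheromone 7 at (2,0)

Answer: (2,0)=7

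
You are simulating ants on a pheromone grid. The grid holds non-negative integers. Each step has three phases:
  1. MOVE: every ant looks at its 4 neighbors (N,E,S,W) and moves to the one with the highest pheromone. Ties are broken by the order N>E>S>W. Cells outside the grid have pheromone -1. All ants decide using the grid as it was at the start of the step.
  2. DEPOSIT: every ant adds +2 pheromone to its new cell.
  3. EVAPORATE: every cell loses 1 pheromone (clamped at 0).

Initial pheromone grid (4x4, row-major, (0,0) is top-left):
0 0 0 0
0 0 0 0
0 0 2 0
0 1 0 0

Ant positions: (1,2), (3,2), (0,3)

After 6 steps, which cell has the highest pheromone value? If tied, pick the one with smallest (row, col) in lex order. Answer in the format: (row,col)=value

Answer: (1,2)=11

Derivation:
Step 1: ant0:(1,2)->S->(2,2) | ant1:(3,2)->N->(2,2) | ant2:(0,3)->S->(1,3)
  grid max=5 at (2,2)
Step 2: ant0:(2,2)->N->(1,2) | ant1:(2,2)->N->(1,2) | ant2:(1,3)->N->(0,3)
  grid max=4 at (2,2)
Step 3: ant0:(1,2)->S->(2,2) | ant1:(1,2)->S->(2,2) | ant2:(0,3)->S->(1,3)
  grid max=7 at (2,2)
Step 4: ant0:(2,2)->N->(1,2) | ant1:(2,2)->N->(1,2) | ant2:(1,3)->W->(1,2)
  grid max=7 at (1,2)
Step 5: ant0:(1,2)->S->(2,2) | ant1:(1,2)->S->(2,2) | ant2:(1,2)->S->(2,2)
  grid max=11 at (2,2)
Step 6: ant0:(2,2)->N->(1,2) | ant1:(2,2)->N->(1,2) | ant2:(2,2)->N->(1,2)
  grid max=11 at (1,2)
Final grid:
  0 0 0 0
  0 0 11 0
  0 0 10 0
  0 0 0 0
Max pheromone 11 at (1,2)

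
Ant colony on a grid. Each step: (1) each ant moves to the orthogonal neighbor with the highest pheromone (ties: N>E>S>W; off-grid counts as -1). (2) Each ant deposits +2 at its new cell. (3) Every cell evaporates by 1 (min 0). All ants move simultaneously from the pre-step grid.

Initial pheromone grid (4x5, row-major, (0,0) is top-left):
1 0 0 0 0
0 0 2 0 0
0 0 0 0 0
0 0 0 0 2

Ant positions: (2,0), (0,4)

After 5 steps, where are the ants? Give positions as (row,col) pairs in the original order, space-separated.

Step 1: ant0:(2,0)->N->(1,0) | ant1:(0,4)->S->(1,4)
  grid max=1 at (1,0)
Step 2: ant0:(1,0)->N->(0,0) | ant1:(1,4)->N->(0,4)
  grid max=1 at (0,0)
Step 3: ant0:(0,0)->E->(0,1) | ant1:(0,4)->S->(1,4)
  grid max=1 at (0,1)
Step 4: ant0:(0,1)->E->(0,2) | ant1:(1,4)->N->(0,4)
  grid max=1 at (0,2)
Step 5: ant0:(0,2)->E->(0,3) | ant1:(0,4)->S->(1,4)
  grid max=1 at (0,3)

(0,3) (1,4)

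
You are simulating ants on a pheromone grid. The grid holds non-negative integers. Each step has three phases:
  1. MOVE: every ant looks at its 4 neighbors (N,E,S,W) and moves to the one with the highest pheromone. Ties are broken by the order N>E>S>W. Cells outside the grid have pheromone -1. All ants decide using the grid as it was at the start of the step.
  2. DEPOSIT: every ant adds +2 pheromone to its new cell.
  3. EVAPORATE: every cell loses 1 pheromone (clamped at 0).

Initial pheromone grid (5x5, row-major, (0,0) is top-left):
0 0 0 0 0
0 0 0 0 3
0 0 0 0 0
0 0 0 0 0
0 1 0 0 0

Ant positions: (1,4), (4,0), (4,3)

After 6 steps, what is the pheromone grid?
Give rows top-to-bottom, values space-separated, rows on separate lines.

After step 1: ants at (0,4),(4,1),(3,3)
  0 0 0 0 1
  0 0 0 0 2
  0 0 0 0 0
  0 0 0 1 0
  0 2 0 0 0
After step 2: ants at (1,4),(3,1),(2,3)
  0 0 0 0 0
  0 0 0 0 3
  0 0 0 1 0
  0 1 0 0 0
  0 1 0 0 0
After step 3: ants at (0,4),(4,1),(1,3)
  0 0 0 0 1
  0 0 0 1 2
  0 0 0 0 0
  0 0 0 0 0
  0 2 0 0 0
After step 4: ants at (1,4),(3,1),(1,4)
  0 0 0 0 0
  0 0 0 0 5
  0 0 0 0 0
  0 1 0 0 0
  0 1 0 0 0
After step 5: ants at (0,4),(4,1),(0,4)
  0 0 0 0 3
  0 0 0 0 4
  0 0 0 0 0
  0 0 0 0 0
  0 2 0 0 0
After step 6: ants at (1,4),(3,1),(1,4)
  0 0 0 0 2
  0 0 0 0 7
  0 0 0 0 0
  0 1 0 0 0
  0 1 0 0 0

0 0 0 0 2
0 0 0 0 7
0 0 0 0 0
0 1 0 0 0
0 1 0 0 0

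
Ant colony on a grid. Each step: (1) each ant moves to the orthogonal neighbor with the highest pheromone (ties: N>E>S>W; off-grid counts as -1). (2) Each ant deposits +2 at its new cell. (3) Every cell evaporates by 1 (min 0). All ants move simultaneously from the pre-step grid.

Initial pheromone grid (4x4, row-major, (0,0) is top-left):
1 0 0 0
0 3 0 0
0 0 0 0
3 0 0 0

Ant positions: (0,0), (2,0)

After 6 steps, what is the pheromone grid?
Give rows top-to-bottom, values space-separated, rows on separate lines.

After step 1: ants at (0,1),(3,0)
  0 1 0 0
  0 2 0 0
  0 0 0 0
  4 0 0 0
After step 2: ants at (1,1),(2,0)
  0 0 0 0
  0 3 0 0
  1 0 0 0
  3 0 0 0
After step 3: ants at (0,1),(3,0)
  0 1 0 0
  0 2 0 0
  0 0 0 0
  4 0 0 0
After step 4: ants at (1,1),(2,0)
  0 0 0 0
  0 3 0 0
  1 0 0 0
  3 0 0 0
After step 5: ants at (0,1),(3,0)
  0 1 0 0
  0 2 0 0
  0 0 0 0
  4 0 0 0
After step 6: ants at (1,1),(2,0)
  0 0 0 0
  0 3 0 0
  1 0 0 0
  3 0 0 0

0 0 0 0
0 3 0 0
1 0 0 0
3 0 0 0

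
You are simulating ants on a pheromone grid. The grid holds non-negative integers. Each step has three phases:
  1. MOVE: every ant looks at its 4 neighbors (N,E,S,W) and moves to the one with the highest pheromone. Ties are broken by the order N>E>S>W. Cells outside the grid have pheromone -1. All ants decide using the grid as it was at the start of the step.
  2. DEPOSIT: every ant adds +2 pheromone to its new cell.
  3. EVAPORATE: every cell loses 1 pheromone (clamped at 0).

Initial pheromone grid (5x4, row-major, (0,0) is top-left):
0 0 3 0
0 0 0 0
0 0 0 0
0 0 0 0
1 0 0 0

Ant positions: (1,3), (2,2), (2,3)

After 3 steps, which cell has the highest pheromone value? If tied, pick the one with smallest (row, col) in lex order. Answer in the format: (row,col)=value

Answer: (0,2)=6

Derivation:
Step 1: ant0:(1,3)->N->(0,3) | ant1:(2,2)->N->(1,2) | ant2:(2,3)->N->(1,3)
  grid max=2 at (0,2)
Step 2: ant0:(0,3)->W->(0,2) | ant1:(1,2)->N->(0,2) | ant2:(1,3)->N->(0,3)
  grid max=5 at (0,2)
Step 3: ant0:(0,2)->E->(0,3) | ant1:(0,2)->E->(0,3) | ant2:(0,3)->W->(0,2)
  grid max=6 at (0,2)
Final grid:
  0 0 6 5
  0 0 0 0
  0 0 0 0
  0 0 0 0
  0 0 0 0
Max pheromone 6 at (0,2)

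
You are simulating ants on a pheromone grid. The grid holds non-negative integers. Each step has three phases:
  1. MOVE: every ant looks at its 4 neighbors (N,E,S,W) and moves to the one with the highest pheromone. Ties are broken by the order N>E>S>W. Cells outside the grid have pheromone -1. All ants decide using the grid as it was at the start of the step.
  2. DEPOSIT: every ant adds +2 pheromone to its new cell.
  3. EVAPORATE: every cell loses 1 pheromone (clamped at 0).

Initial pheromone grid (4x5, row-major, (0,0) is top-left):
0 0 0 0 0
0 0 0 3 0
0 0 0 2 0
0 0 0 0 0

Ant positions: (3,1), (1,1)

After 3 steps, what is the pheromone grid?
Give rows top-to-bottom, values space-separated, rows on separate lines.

After step 1: ants at (2,1),(0,1)
  0 1 0 0 0
  0 0 0 2 0
  0 1 0 1 0
  0 0 0 0 0
After step 2: ants at (1,1),(0,2)
  0 0 1 0 0
  0 1 0 1 0
  0 0 0 0 0
  0 0 0 0 0
After step 3: ants at (0,1),(0,3)
  0 1 0 1 0
  0 0 0 0 0
  0 0 0 0 0
  0 0 0 0 0

0 1 0 1 0
0 0 0 0 0
0 0 0 0 0
0 0 0 0 0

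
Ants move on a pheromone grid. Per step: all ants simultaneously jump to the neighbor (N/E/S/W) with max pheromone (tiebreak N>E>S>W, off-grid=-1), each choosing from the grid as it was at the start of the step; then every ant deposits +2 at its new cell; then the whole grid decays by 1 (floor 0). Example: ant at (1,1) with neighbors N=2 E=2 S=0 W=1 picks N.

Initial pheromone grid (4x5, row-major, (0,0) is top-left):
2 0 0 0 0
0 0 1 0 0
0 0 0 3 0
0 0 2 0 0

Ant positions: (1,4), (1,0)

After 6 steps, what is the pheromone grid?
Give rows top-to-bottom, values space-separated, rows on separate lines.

After step 1: ants at (0,4),(0,0)
  3 0 0 0 1
  0 0 0 0 0
  0 0 0 2 0
  0 0 1 0 0
After step 2: ants at (1,4),(0,1)
  2 1 0 0 0
  0 0 0 0 1
  0 0 0 1 0
  0 0 0 0 0
After step 3: ants at (0,4),(0,0)
  3 0 0 0 1
  0 0 0 0 0
  0 0 0 0 0
  0 0 0 0 0
After step 4: ants at (1,4),(0,1)
  2 1 0 0 0
  0 0 0 0 1
  0 0 0 0 0
  0 0 0 0 0
After step 5: ants at (0,4),(0,0)
  3 0 0 0 1
  0 0 0 0 0
  0 0 0 0 0
  0 0 0 0 0
After step 6: ants at (1,4),(0,1)
  2 1 0 0 0
  0 0 0 0 1
  0 0 0 0 0
  0 0 0 0 0

2 1 0 0 0
0 0 0 0 1
0 0 0 0 0
0 0 0 0 0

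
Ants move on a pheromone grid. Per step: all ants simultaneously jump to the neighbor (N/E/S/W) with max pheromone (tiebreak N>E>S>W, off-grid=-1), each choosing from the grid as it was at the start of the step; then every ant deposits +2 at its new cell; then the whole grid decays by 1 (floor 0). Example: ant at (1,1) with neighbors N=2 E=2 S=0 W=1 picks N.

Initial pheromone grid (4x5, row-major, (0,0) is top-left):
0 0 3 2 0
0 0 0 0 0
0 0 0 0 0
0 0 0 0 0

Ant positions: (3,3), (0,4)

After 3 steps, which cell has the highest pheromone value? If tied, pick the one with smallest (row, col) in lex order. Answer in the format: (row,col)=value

Answer: (0,3)=5

Derivation:
Step 1: ant0:(3,3)->N->(2,3) | ant1:(0,4)->W->(0,3)
  grid max=3 at (0,3)
Step 2: ant0:(2,3)->N->(1,3) | ant1:(0,3)->W->(0,2)
  grid max=3 at (0,2)
Step 3: ant0:(1,3)->N->(0,3) | ant1:(0,2)->E->(0,3)
  grid max=5 at (0,3)
Final grid:
  0 0 2 5 0
  0 0 0 0 0
  0 0 0 0 0
  0 0 0 0 0
Max pheromone 5 at (0,3)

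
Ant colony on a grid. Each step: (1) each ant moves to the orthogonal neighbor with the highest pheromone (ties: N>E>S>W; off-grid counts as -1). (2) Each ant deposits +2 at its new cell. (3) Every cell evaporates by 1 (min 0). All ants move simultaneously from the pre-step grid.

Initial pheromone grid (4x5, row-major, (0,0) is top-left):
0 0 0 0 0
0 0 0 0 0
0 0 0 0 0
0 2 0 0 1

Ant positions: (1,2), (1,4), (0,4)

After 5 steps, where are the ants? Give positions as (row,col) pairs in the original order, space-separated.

Step 1: ant0:(1,2)->N->(0,2) | ant1:(1,4)->N->(0,4) | ant2:(0,4)->S->(1,4)
  grid max=1 at (0,2)
Step 2: ant0:(0,2)->E->(0,3) | ant1:(0,4)->S->(1,4) | ant2:(1,4)->N->(0,4)
  grid max=2 at (0,4)
Step 3: ant0:(0,3)->E->(0,4) | ant1:(1,4)->N->(0,4) | ant2:(0,4)->S->(1,4)
  grid max=5 at (0,4)
Step 4: ant0:(0,4)->S->(1,4) | ant1:(0,4)->S->(1,4) | ant2:(1,4)->N->(0,4)
  grid max=6 at (0,4)
Step 5: ant0:(1,4)->N->(0,4) | ant1:(1,4)->N->(0,4) | ant2:(0,4)->S->(1,4)
  grid max=9 at (0,4)

(0,4) (0,4) (1,4)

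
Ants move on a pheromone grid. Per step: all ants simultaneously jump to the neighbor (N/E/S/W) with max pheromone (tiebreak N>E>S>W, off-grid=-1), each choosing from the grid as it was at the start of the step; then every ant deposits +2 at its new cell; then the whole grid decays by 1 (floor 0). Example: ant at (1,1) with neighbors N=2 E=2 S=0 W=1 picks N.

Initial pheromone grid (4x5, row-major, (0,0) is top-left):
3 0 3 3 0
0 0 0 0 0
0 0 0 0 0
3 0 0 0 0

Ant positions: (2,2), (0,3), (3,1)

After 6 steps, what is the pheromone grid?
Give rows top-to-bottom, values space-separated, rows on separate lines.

After step 1: ants at (1,2),(0,2),(3,0)
  2 0 4 2 0
  0 0 1 0 0
  0 0 0 0 0
  4 0 0 0 0
After step 2: ants at (0,2),(0,3),(2,0)
  1 0 5 3 0
  0 0 0 0 0
  1 0 0 0 0
  3 0 0 0 0
After step 3: ants at (0,3),(0,2),(3,0)
  0 0 6 4 0
  0 0 0 0 0
  0 0 0 0 0
  4 0 0 0 0
After step 4: ants at (0,2),(0,3),(2,0)
  0 0 7 5 0
  0 0 0 0 0
  1 0 0 0 0
  3 0 0 0 0
After step 5: ants at (0,3),(0,2),(3,0)
  0 0 8 6 0
  0 0 0 0 0
  0 0 0 0 0
  4 0 0 0 0
After step 6: ants at (0,2),(0,3),(2,0)
  0 0 9 7 0
  0 0 0 0 0
  1 0 0 0 0
  3 0 0 0 0

0 0 9 7 0
0 0 0 0 0
1 0 0 0 0
3 0 0 0 0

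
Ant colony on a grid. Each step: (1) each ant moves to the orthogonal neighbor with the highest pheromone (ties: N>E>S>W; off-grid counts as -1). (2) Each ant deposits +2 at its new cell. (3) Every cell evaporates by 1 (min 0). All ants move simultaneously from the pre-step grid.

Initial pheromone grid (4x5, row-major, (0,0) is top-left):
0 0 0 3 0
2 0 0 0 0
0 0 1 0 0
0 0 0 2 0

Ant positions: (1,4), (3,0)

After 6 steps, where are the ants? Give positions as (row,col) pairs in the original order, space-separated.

Step 1: ant0:(1,4)->N->(0,4) | ant1:(3,0)->N->(2,0)
  grid max=2 at (0,3)
Step 2: ant0:(0,4)->W->(0,3) | ant1:(2,0)->N->(1,0)
  grid max=3 at (0,3)
Step 3: ant0:(0,3)->E->(0,4) | ant1:(1,0)->N->(0,0)
  grid max=2 at (0,3)
Step 4: ant0:(0,4)->W->(0,3) | ant1:(0,0)->S->(1,0)
  grid max=3 at (0,3)
Step 5: ant0:(0,3)->E->(0,4) | ant1:(1,0)->N->(0,0)
  grid max=2 at (0,3)
Step 6: ant0:(0,4)->W->(0,3) | ant1:(0,0)->S->(1,0)
  grid max=3 at (0,3)

(0,3) (1,0)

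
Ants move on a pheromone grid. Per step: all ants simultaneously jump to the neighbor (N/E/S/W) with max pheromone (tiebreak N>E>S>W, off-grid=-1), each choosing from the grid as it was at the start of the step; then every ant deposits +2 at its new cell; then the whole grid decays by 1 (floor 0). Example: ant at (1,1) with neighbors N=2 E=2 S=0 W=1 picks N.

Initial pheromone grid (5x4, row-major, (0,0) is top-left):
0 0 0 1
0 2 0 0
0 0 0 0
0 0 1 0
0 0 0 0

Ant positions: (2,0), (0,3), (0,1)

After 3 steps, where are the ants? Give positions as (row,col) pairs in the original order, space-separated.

Step 1: ant0:(2,0)->N->(1,0) | ant1:(0,3)->S->(1,3) | ant2:(0,1)->S->(1,1)
  grid max=3 at (1,1)
Step 2: ant0:(1,0)->E->(1,1) | ant1:(1,3)->N->(0,3) | ant2:(1,1)->W->(1,0)
  grid max=4 at (1,1)
Step 3: ant0:(1,1)->W->(1,0) | ant1:(0,3)->S->(1,3) | ant2:(1,0)->E->(1,1)
  grid max=5 at (1,1)

(1,0) (1,3) (1,1)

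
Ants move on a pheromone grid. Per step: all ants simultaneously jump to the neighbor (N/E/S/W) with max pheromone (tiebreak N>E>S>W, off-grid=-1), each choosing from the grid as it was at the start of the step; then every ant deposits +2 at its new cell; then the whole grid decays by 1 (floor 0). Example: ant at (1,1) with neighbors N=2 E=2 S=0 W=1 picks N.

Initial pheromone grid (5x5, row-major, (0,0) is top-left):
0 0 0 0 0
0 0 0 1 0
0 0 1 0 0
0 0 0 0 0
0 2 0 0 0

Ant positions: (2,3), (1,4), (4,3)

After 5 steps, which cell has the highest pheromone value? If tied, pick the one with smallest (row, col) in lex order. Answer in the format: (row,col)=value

Answer: (1,3)=12

Derivation:
Step 1: ant0:(2,3)->N->(1,3) | ant1:(1,4)->W->(1,3) | ant2:(4,3)->N->(3,3)
  grid max=4 at (1,3)
Step 2: ant0:(1,3)->N->(0,3) | ant1:(1,3)->N->(0,3) | ant2:(3,3)->N->(2,3)
  grid max=3 at (0,3)
Step 3: ant0:(0,3)->S->(1,3) | ant1:(0,3)->S->(1,3) | ant2:(2,3)->N->(1,3)
  grid max=8 at (1,3)
Step 4: ant0:(1,3)->N->(0,3) | ant1:(1,3)->N->(0,3) | ant2:(1,3)->N->(0,3)
  grid max=7 at (0,3)
Step 5: ant0:(0,3)->S->(1,3) | ant1:(0,3)->S->(1,3) | ant2:(0,3)->S->(1,3)
  grid max=12 at (1,3)
Final grid:
  0 0 0 6 0
  0 0 0 12 0
  0 0 0 0 0
  0 0 0 0 0
  0 0 0 0 0
Max pheromone 12 at (1,3)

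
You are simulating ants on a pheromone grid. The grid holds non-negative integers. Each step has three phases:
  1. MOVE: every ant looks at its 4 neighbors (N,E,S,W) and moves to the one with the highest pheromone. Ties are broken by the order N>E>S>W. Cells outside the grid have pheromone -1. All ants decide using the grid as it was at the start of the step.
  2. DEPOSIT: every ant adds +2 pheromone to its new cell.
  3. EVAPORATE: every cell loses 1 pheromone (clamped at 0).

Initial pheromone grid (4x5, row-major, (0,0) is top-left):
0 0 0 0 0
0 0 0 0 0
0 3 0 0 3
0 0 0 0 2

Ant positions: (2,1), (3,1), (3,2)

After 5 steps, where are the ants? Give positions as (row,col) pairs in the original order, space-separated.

Step 1: ant0:(2,1)->N->(1,1) | ant1:(3,1)->N->(2,1) | ant2:(3,2)->N->(2,2)
  grid max=4 at (2,1)
Step 2: ant0:(1,1)->S->(2,1) | ant1:(2,1)->N->(1,1) | ant2:(2,2)->W->(2,1)
  grid max=7 at (2,1)
Step 3: ant0:(2,1)->N->(1,1) | ant1:(1,1)->S->(2,1) | ant2:(2,1)->N->(1,1)
  grid max=8 at (2,1)
Step 4: ant0:(1,1)->S->(2,1) | ant1:(2,1)->N->(1,1) | ant2:(1,1)->S->(2,1)
  grid max=11 at (2,1)
Step 5: ant0:(2,1)->N->(1,1) | ant1:(1,1)->S->(2,1) | ant2:(2,1)->N->(1,1)
  grid max=12 at (2,1)

(1,1) (2,1) (1,1)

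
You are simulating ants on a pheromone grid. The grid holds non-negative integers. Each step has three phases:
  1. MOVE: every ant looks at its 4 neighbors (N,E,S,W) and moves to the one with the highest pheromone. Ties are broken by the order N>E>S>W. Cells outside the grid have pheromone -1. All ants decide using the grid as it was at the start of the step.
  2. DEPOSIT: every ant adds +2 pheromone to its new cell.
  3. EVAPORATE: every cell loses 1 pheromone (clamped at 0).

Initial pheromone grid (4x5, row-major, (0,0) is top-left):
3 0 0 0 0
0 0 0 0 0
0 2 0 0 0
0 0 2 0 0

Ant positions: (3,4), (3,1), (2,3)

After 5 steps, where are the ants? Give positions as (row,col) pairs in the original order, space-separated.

Step 1: ant0:(3,4)->N->(2,4) | ant1:(3,1)->N->(2,1) | ant2:(2,3)->N->(1,3)
  grid max=3 at (2,1)
Step 2: ant0:(2,4)->N->(1,4) | ant1:(2,1)->N->(1,1) | ant2:(1,3)->N->(0,3)
  grid max=2 at (2,1)
Step 3: ant0:(1,4)->N->(0,4) | ant1:(1,1)->S->(2,1) | ant2:(0,3)->E->(0,4)
  grid max=3 at (0,4)
Step 4: ant0:(0,4)->S->(1,4) | ant1:(2,1)->N->(1,1) | ant2:(0,4)->S->(1,4)
  grid max=3 at (1,4)
Step 5: ant0:(1,4)->N->(0,4) | ant1:(1,1)->S->(2,1) | ant2:(1,4)->N->(0,4)
  grid max=5 at (0,4)

(0,4) (2,1) (0,4)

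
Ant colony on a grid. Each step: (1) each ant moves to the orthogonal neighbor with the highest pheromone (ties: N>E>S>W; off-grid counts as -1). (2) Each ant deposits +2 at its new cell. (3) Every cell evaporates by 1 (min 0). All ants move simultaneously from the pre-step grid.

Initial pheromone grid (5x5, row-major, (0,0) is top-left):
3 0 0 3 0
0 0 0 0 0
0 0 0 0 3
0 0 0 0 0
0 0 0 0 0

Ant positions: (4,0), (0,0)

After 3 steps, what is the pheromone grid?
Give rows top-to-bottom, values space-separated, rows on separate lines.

After step 1: ants at (3,0),(0,1)
  2 1 0 2 0
  0 0 0 0 0
  0 0 0 0 2
  1 0 0 0 0
  0 0 0 0 0
After step 2: ants at (2,0),(0,0)
  3 0 0 1 0
  0 0 0 0 0
  1 0 0 0 1
  0 0 0 0 0
  0 0 0 0 0
After step 3: ants at (1,0),(0,1)
  2 1 0 0 0
  1 0 0 0 0
  0 0 0 0 0
  0 0 0 0 0
  0 0 0 0 0

2 1 0 0 0
1 0 0 0 0
0 0 0 0 0
0 0 0 0 0
0 0 0 0 0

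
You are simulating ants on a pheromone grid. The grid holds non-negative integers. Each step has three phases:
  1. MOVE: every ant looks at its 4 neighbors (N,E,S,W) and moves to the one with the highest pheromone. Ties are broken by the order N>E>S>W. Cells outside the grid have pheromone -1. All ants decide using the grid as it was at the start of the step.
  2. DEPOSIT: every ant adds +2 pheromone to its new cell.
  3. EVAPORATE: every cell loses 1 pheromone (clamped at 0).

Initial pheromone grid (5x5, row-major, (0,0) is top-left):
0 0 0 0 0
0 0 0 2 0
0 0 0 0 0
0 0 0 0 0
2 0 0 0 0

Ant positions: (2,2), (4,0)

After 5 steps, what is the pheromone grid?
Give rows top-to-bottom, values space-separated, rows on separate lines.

After step 1: ants at (1,2),(3,0)
  0 0 0 0 0
  0 0 1 1 0
  0 0 0 0 0
  1 0 0 0 0
  1 0 0 0 0
After step 2: ants at (1,3),(4,0)
  0 0 0 0 0
  0 0 0 2 0
  0 0 0 0 0
  0 0 0 0 0
  2 0 0 0 0
After step 3: ants at (0,3),(3,0)
  0 0 0 1 0
  0 0 0 1 0
  0 0 0 0 0
  1 0 0 0 0
  1 0 0 0 0
After step 4: ants at (1,3),(4,0)
  0 0 0 0 0
  0 0 0 2 0
  0 0 0 0 0
  0 0 0 0 0
  2 0 0 0 0
After step 5: ants at (0,3),(3,0)
  0 0 0 1 0
  0 0 0 1 0
  0 0 0 0 0
  1 0 0 0 0
  1 0 0 0 0

0 0 0 1 0
0 0 0 1 0
0 0 0 0 0
1 0 0 0 0
1 0 0 0 0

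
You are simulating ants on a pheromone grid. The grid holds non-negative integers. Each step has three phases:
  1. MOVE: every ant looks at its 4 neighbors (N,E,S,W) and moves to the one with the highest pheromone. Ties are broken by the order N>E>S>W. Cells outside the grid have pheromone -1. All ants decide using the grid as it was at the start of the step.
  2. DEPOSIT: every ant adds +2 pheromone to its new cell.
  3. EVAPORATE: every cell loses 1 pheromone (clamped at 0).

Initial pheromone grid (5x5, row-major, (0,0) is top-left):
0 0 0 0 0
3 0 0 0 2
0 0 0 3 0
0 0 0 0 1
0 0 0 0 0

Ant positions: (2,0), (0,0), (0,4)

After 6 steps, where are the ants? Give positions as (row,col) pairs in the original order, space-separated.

Step 1: ant0:(2,0)->N->(1,0) | ant1:(0,0)->S->(1,0) | ant2:(0,4)->S->(1,4)
  grid max=6 at (1,0)
Step 2: ant0:(1,0)->N->(0,0) | ant1:(1,0)->N->(0,0) | ant2:(1,4)->N->(0,4)
  grid max=5 at (1,0)
Step 3: ant0:(0,0)->S->(1,0) | ant1:(0,0)->S->(1,0) | ant2:(0,4)->S->(1,4)
  grid max=8 at (1,0)
Step 4: ant0:(1,0)->N->(0,0) | ant1:(1,0)->N->(0,0) | ant2:(1,4)->N->(0,4)
  grid max=7 at (1,0)
Step 5: ant0:(0,0)->S->(1,0) | ant1:(0,0)->S->(1,0) | ant2:(0,4)->S->(1,4)
  grid max=10 at (1,0)
Step 6: ant0:(1,0)->N->(0,0) | ant1:(1,0)->N->(0,0) | ant2:(1,4)->N->(0,4)
  grid max=9 at (1,0)

(0,0) (0,0) (0,4)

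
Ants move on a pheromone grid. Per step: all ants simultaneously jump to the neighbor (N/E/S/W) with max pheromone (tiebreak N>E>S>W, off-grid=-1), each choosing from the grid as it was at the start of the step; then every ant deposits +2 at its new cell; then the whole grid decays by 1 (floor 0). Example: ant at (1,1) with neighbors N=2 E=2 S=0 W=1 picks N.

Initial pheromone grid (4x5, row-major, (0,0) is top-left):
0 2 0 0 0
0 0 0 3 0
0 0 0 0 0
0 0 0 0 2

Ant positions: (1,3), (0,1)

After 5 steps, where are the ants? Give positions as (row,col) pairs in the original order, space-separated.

Step 1: ant0:(1,3)->N->(0,3) | ant1:(0,1)->E->(0,2)
  grid max=2 at (1,3)
Step 2: ant0:(0,3)->S->(1,3) | ant1:(0,2)->E->(0,3)
  grid max=3 at (1,3)
Step 3: ant0:(1,3)->N->(0,3) | ant1:(0,3)->S->(1,3)
  grid max=4 at (1,3)
Step 4: ant0:(0,3)->S->(1,3) | ant1:(1,3)->N->(0,3)
  grid max=5 at (1,3)
Step 5: ant0:(1,3)->N->(0,3) | ant1:(0,3)->S->(1,3)
  grid max=6 at (1,3)

(0,3) (1,3)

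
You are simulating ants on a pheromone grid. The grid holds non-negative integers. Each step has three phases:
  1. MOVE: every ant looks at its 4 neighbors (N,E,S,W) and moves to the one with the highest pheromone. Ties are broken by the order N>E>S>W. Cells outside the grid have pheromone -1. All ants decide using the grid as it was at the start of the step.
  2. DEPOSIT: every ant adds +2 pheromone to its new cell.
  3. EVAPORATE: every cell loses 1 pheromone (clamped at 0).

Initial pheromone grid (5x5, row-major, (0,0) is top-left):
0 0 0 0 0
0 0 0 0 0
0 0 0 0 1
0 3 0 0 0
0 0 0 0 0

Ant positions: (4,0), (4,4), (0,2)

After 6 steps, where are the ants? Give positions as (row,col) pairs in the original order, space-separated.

Step 1: ant0:(4,0)->N->(3,0) | ant1:(4,4)->N->(3,4) | ant2:(0,2)->E->(0,3)
  grid max=2 at (3,1)
Step 2: ant0:(3,0)->E->(3,1) | ant1:(3,4)->N->(2,4) | ant2:(0,3)->E->(0,4)
  grid max=3 at (3,1)
Step 3: ant0:(3,1)->N->(2,1) | ant1:(2,4)->N->(1,4) | ant2:(0,4)->S->(1,4)
  grid max=3 at (1,4)
Step 4: ant0:(2,1)->S->(3,1) | ant1:(1,4)->N->(0,4) | ant2:(1,4)->N->(0,4)
  grid max=3 at (0,4)
Step 5: ant0:(3,1)->N->(2,1) | ant1:(0,4)->S->(1,4) | ant2:(0,4)->S->(1,4)
  grid max=5 at (1,4)
Step 6: ant0:(2,1)->S->(3,1) | ant1:(1,4)->N->(0,4) | ant2:(1,4)->N->(0,4)
  grid max=5 at (0,4)

(3,1) (0,4) (0,4)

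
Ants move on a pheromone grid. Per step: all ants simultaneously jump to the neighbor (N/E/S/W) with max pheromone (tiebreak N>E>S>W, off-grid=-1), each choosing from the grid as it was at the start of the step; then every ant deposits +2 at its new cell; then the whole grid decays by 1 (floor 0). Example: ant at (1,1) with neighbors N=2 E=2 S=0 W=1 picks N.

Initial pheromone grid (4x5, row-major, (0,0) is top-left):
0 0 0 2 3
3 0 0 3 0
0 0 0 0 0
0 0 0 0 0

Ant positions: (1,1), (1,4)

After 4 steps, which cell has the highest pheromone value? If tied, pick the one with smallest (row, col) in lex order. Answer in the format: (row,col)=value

Answer: (0,4)=3

Derivation:
Step 1: ant0:(1,1)->W->(1,0) | ant1:(1,4)->N->(0,4)
  grid max=4 at (0,4)
Step 2: ant0:(1,0)->N->(0,0) | ant1:(0,4)->W->(0,3)
  grid max=3 at (0,4)
Step 3: ant0:(0,0)->S->(1,0) | ant1:(0,3)->E->(0,4)
  grid max=4 at (0,4)
Step 4: ant0:(1,0)->N->(0,0) | ant1:(0,4)->W->(0,3)
  grid max=3 at (0,4)
Final grid:
  1 0 0 2 3
  3 0 0 0 0
  0 0 0 0 0
  0 0 0 0 0
Max pheromone 3 at (0,4)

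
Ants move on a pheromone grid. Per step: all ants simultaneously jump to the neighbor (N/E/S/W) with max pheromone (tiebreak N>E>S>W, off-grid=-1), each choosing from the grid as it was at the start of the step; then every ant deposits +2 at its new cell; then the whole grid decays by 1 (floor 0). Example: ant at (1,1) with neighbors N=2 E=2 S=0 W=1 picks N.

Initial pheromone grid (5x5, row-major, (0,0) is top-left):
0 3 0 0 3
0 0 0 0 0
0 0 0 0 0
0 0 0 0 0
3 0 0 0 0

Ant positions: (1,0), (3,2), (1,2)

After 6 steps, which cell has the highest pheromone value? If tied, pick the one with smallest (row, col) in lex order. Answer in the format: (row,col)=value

Answer: (0,1)=13

Derivation:
Step 1: ant0:(1,0)->N->(0,0) | ant1:(3,2)->N->(2,2) | ant2:(1,2)->N->(0,2)
  grid max=2 at (0,1)
Step 2: ant0:(0,0)->E->(0,1) | ant1:(2,2)->N->(1,2) | ant2:(0,2)->W->(0,1)
  grid max=5 at (0,1)
Step 3: ant0:(0,1)->E->(0,2) | ant1:(1,2)->N->(0,2) | ant2:(0,1)->E->(0,2)
  grid max=5 at (0,2)
Step 4: ant0:(0,2)->W->(0,1) | ant1:(0,2)->W->(0,1) | ant2:(0,2)->W->(0,1)
  grid max=9 at (0,1)
Step 5: ant0:(0,1)->E->(0,2) | ant1:(0,1)->E->(0,2) | ant2:(0,1)->E->(0,2)
  grid max=9 at (0,2)
Step 6: ant0:(0,2)->W->(0,1) | ant1:(0,2)->W->(0,1) | ant2:(0,2)->W->(0,1)
  grid max=13 at (0,1)
Final grid:
  0 13 8 0 0
  0 0 0 0 0
  0 0 0 0 0
  0 0 0 0 0
  0 0 0 0 0
Max pheromone 13 at (0,1)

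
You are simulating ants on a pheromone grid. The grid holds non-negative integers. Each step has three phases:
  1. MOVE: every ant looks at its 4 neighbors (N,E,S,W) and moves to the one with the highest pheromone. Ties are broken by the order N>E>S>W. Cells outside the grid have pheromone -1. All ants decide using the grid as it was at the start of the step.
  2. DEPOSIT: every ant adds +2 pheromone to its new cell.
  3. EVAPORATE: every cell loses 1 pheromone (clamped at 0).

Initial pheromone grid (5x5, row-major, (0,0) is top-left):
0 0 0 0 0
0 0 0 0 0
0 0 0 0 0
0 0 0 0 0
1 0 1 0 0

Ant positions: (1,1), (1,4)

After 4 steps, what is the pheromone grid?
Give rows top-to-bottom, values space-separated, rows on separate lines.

After step 1: ants at (0,1),(0,4)
  0 1 0 0 1
  0 0 0 0 0
  0 0 0 0 0
  0 0 0 0 0
  0 0 0 0 0
After step 2: ants at (0,2),(1,4)
  0 0 1 0 0
  0 0 0 0 1
  0 0 0 0 0
  0 0 0 0 0
  0 0 0 0 0
After step 3: ants at (0,3),(0,4)
  0 0 0 1 1
  0 0 0 0 0
  0 0 0 0 0
  0 0 0 0 0
  0 0 0 0 0
After step 4: ants at (0,4),(0,3)
  0 0 0 2 2
  0 0 0 0 0
  0 0 0 0 0
  0 0 0 0 0
  0 0 0 0 0

0 0 0 2 2
0 0 0 0 0
0 0 0 0 0
0 0 0 0 0
0 0 0 0 0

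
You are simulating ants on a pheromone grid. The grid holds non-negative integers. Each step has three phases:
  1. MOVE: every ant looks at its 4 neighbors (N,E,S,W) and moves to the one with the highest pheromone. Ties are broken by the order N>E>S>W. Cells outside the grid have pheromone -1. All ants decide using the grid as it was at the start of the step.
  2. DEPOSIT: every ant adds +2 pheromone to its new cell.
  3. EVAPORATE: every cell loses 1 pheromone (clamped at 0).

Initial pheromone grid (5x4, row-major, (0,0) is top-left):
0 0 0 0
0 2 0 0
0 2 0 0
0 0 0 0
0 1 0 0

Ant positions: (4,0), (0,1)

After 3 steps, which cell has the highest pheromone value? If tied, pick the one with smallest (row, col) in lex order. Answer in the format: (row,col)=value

Answer: (1,1)=3

Derivation:
Step 1: ant0:(4,0)->E->(4,1) | ant1:(0,1)->S->(1,1)
  grid max=3 at (1,1)
Step 2: ant0:(4,1)->N->(3,1) | ant1:(1,1)->S->(2,1)
  grid max=2 at (1,1)
Step 3: ant0:(3,1)->N->(2,1) | ant1:(2,1)->N->(1,1)
  grid max=3 at (1,1)
Final grid:
  0 0 0 0
  0 3 0 0
  0 3 0 0
  0 0 0 0
  0 0 0 0
Max pheromone 3 at (1,1)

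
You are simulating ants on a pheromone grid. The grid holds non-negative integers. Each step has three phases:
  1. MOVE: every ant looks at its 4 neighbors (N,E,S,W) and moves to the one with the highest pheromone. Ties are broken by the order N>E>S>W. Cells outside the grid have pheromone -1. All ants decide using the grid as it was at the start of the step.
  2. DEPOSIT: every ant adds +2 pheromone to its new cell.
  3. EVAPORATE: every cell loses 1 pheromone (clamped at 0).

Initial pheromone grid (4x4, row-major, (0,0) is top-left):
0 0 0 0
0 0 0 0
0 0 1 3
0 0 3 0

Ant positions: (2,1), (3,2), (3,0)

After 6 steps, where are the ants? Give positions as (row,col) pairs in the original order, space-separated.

Step 1: ant0:(2,1)->E->(2,2) | ant1:(3,2)->N->(2,2) | ant2:(3,0)->N->(2,0)
  grid max=4 at (2,2)
Step 2: ant0:(2,2)->E->(2,3) | ant1:(2,2)->E->(2,3) | ant2:(2,0)->N->(1,0)
  grid max=5 at (2,3)
Step 3: ant0:(2,3)->W->(2,2) | ant1:(2,3)->W->(2,2) | ant2:(1,0)->N->(0,0)
  grid max=6 at (2,2)
Step 4: ant0:(2,2)->E->(2,3) | ant1:(2,2)->E->(2,3) | ant2:(0,0)->E->(0,1)
  grid max=7 at (2,3)
Step 5: ant0:(2,3)->W->(2,2) | ant1:(2,3)->W->(2,2) | ant2:(0,1)->E->(0,2)
  grid max=8 at (2,2)
Step 6: ant0:(2,2)->E->(2,3) | ant1:(2,2)->E->(2,3) | ant2:(0,2)->E->(0,3)
  grid max=9 at (2,3)

(2,3) (2,3) (0,3)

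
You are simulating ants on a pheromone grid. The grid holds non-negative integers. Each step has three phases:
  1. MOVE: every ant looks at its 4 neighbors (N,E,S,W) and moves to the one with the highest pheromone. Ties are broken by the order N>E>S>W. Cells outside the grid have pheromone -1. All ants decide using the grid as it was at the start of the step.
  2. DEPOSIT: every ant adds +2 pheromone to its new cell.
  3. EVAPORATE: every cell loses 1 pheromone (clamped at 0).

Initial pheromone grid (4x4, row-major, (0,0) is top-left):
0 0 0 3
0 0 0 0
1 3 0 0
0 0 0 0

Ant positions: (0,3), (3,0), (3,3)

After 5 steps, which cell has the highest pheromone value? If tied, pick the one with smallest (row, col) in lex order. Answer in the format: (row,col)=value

Answer: (0,3)=6

Derivation:
Step 1: ant0:(0,3)->S->(1,3) | ant1:(3,0)->N->(2,0) | ant2:(3,3)->N->(2,3)
  grid max=2 at (0,3)
Step 2: ant0:(1,3)->N->(0,3) | ant1:(2,0)->E->(2,1) | ant2:(2,3)->N->(1,3)
  grid max=3 at (0,3)
Step 3: ant0:(0,3)->S->(1,3) | ant1:(2,1)->W->(2,0) | ant2:(1,3)->N->(0,3)
  grid max=4 at (0,3)
Step 4: ant0:(1,3)->N->(0,3) | ant1:(2,0)->E->(2,1) | ant2:(0,3)->S->(1,3)
  grid max=5 at (0,3)
Step 5: ant0:(0,3)->S->(1,3) | ant1:(2,1)->W->(2,0) | ant2:(1,3)->N->(0,3)
  grid max=6 at (0,3)
Final grid:
  0 0 0 6
  0 0 0 5
  2 2 0 0
  0 0 0 0
Max pheromone 6 at (0,3)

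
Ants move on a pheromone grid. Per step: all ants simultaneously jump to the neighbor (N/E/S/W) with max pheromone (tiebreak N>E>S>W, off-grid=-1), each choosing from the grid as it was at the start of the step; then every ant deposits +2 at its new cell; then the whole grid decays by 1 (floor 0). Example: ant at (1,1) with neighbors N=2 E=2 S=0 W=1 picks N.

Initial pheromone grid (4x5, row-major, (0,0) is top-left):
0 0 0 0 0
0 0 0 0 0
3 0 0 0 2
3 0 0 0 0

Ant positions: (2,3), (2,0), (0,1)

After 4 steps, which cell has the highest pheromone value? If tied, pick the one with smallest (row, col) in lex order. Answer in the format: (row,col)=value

Answer: (1,4)=3

Derivation:
Step 1: ant0:(2,3)->E->(2,4) | ant1:(2,0)->S->(3,0) | ant2:(0,1)->E->(0,2)
  grid max=4 at (3,0)
Step 2: ant0:(2,4)->N->(1,4) | ant1:(3,0)->N->(2,0) | ant2:(0,2)->E->(0,3)
  grid max=3 at (2,0)
Step 3: ant0:(1,4)->S->(2,4) | ant1:(2,0)->S->(3,0) | ant2:(0,3)->E->(0,4)
  grid max=4 at (3,0)
Step 4: ant0:(2,4)->N->(1,4) | ant1:(3,0)->N->(2,0) | ant2:(0,4)->S->(1,4)
  grid max=3 at (1,4)
Final grid:
  0 0 0 0 0
  0 0 0 0 3
  3 0 0 0 2
  3 0 0 0 0
Max pheromone 3 at (1,4)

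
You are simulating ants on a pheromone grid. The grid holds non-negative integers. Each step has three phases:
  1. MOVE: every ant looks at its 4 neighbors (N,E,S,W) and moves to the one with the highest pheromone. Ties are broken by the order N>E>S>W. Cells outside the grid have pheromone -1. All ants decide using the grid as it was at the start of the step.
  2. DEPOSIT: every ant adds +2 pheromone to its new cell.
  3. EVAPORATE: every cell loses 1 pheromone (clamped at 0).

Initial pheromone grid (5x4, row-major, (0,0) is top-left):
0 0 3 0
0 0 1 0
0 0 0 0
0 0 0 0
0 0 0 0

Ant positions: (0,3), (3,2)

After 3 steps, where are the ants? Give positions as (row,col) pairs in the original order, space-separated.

Step 1: ant0:(0,3)->W->(0,2) | ant1:(3,2)->N->(2,2)
  grid max=4 at (0,2)
Step 2: ant0:(0,2)->E->(0,3) | ant1:(2,2)->N->(1,2)
  grid max=3 at (0,2)
Step 3: ant0:(0,3)->W->(0,2) | ant1:(1,2)->N->(0,2)
  grid max=6 at (0,2)

(0,2) (0,2)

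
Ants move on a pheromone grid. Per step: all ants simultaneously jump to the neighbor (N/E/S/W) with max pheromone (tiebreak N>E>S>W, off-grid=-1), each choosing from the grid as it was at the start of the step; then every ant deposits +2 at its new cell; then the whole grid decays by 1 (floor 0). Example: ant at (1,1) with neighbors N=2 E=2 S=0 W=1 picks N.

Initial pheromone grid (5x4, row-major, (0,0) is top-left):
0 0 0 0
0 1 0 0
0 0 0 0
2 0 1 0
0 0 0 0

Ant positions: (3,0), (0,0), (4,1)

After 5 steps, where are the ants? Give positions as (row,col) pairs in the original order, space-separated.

Step 1: ant0:(3,0)->N->(2,0) | ant1:(0,0)->E->(0,1) | ant2:(4,1)->N->(3,1)
  grid max=1 at (0,1)
Step 2: ant0:(2,0)->S->(3,0) | ant1:(0,1)->E->(0,2) | ant2:(3,1)->W->(3,0)
  grid max=4 at (3,0)
Step 3: ant0:(3,0)->N->(2,0) | ant1:(0,2)->E->(0,3) | ant2:(3,0)->N->(2,0)
  grid max=3 at (2,0)
Step 4: ant0:(2,0)->S->(3,0) | ant1:(0,3)->S->(1,3) | ant2:(2,0)->S->(3,0)
  grid max=6 at (3,0)
Step 5: ant0:(3,0)->N->(2,0) | ant1:(1,3)->N->(0,3) | ant2:(3,0)->N->(2,0)
  grid max=5 at (2,0)

(2,0) (0,3) (2,0)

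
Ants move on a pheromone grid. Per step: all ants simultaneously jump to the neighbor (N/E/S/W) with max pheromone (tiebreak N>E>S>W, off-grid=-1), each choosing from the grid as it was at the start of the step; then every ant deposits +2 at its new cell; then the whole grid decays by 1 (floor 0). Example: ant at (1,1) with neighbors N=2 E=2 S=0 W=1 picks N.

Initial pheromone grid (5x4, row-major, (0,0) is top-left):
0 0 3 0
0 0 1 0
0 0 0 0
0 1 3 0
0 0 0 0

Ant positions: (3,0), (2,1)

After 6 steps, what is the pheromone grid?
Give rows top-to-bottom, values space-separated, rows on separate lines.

After step 1: ants at (3,1),(3,1)
  0 0 2 0
  0 0 0 0
  0 0 0 0
  0 4 2 0
  0 0 0 0
After step 2: ants at (3,2),(3,2)
  0 0 1 0
  0 0 0 0
  0 0 0 0
  0 3 5 0
  0 0 0 0
After step 3: ants at (3,1),(3,1)
  0 0 0 0
  0 0 0 0
  0 0 0 0
  0 6 4 0
  0 0 0 0
After step 4: ants at (3,2),(3,2)
  0 0 0 0
  0 0 0 0
  0 0 0 0
  0 5 7 0
  0 0 0 0
After step 5: ants at (3,1),(3,1)
  0 0 0 0
  0 0 0 0
  0 0 0 0
  0 8 6 0
  0 0 0 0
After step 6: ants at (3,2),(3,2)
  0 0 0 0
  0 0 0 0
  0 0 0 0
  0 7 9 0
  0 0 0 0

0 0 0 0
0 0 0 0
0 0 0 0
0 7 9 0
0 0 0 0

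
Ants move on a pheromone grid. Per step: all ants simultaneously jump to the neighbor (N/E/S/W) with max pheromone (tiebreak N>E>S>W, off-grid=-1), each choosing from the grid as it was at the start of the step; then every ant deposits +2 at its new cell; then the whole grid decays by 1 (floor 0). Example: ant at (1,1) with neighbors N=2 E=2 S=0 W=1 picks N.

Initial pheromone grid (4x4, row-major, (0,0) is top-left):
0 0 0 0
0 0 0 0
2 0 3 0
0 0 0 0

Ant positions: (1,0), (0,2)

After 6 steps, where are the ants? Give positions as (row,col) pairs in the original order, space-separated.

Step 1: ant0:(1,0)->S->(2,0) | ant1:(0,2)->E->(0,3)
  grid max=3 at (2,0)
Step 2: ant0:(2,0)->N->(1,0) | ant1:(0,3)->S->(1,3)
  grid max=2 at (2,0)
Step 3: ant0:(1,0)->S->(2,0) | ant1:(1,3)->N->(0,3)
  grid max=3 at (2,0)
Step 4: ant0:(2,0)->N->(1,0) | ant1:(0,3)->S->(1,3)
  grid max=2 at (2,0)
Step 5: ant0:(1,0)->S->(2,0) | ant1:(1,3)->N->(0,3)
  grid max=3 at (2,0)
Step 6: ant0:(2,0)->N->(1,0) | ant1:(0,3)->S->(1,3)
  grid max=2 at (2,0)

(1,0) (1,3)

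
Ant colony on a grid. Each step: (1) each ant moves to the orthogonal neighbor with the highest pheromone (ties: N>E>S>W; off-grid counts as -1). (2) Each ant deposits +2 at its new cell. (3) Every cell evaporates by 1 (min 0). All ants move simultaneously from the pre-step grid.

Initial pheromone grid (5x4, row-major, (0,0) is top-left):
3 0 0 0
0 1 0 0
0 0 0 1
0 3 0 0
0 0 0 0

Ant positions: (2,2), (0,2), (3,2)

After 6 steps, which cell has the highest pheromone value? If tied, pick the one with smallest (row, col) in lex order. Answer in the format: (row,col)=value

Answer: (1,3)=7

Derivation:
Step 1: ant0:(2,2)->E->(2,3) | ant1:(0,2)->E->(0,3) | ant2:(3,2)->W->(3,1)
  grid max=4 at (3,1)
Step 2: ant0:(2,3)->N->(1,3) | ant1:(0,3)->S->(1,3) | ant2:(3,1)->N->(2,1)
  grid max=3 at (1,3)
Step 3: ant0:(1,3)->S->(2,3) | ant1:(1,3)->S->(2,3) | ant2:(2,1)->S->(3,1)
  grid max=4 at (2,3)
Step 4: ant0:(2,3)->N->(1,3) | ant1:(2,3)->N->(1,3) | ant2:(3,1)->N->(2,1)
  grid max=5 at (1,3)
Step 5: ant0:(1,3)->S->(2,3) | ant1:(1,3)->S->(2,3) | ant2:(2,1)->S->(3,1)
  grid max=6 at (2,3)
Step 6: ant0:(2,3)->N->(1,3) | ant1:(2,3)->N->(1,3) | ant2:(3,1)->N->(2,1)
  grid max=7 at (1,3)
Final grid:
  0 0 0 0
  0 0 0 7
  0 1 0 5
  0 3 0 0
  0 0 0 0
Max pheromone 7 at (1,3)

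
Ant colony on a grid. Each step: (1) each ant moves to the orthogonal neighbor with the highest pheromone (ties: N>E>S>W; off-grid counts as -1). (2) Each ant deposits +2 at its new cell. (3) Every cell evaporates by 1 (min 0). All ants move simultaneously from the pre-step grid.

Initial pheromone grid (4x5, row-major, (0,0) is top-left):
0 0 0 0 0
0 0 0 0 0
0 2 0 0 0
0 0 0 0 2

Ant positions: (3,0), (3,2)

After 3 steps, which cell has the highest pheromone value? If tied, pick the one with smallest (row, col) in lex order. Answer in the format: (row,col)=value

Answer: (1,1)=3

Derivation:
Step 1: ant0:(3,0)->N->(2,0) | ant1:(3,2)->N->(2,2)
  grid max=1 at (2,0)
Step 2: ant0:(2,0)->E->(2,1) | ant1:(2,2)->W->(2,1)
  grid max=4 at (2,1)
Step 3: ant0:(2,1)->N->(1,1) | ant1:(2,1)->N->(1,1)
  grid max=3 at (1,1)
Final grid:
  0 0 0 0 0
  0 3 0 0 0
  0 3 0 0 0
  0 0 0 0 0
Max pheromone 3 at (1,1)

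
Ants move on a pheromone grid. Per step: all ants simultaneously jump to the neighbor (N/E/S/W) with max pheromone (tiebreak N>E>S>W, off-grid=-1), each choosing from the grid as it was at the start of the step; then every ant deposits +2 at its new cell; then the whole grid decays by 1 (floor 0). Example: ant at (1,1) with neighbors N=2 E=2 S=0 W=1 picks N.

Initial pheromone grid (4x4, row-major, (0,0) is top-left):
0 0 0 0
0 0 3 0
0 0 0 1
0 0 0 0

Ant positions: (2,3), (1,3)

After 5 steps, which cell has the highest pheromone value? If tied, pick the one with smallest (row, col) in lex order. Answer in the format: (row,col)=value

Step 1: ant0:(2,3)->N->(1,3) | ant1:(1,3)->W->(1,2)
  grid max=4 at (1,2)
Step 2: ant0:(1,3)->W->(1,2) | ant1:(1,2)->E->(1,3)
  grid max=5 at (1,2)
Step 3: ant0:(1,2)->E->(1,3) | ant1:(1,3)->W->(1,2)
  grid max=6 at (1,2)
Step 4: ant0:(1,3)->W->(1,2) | ant1:(1,2)->E->(1,3)
  grid max=7 at (1,2)
Step 5: ant0:(1,2)->E->(1,3) | ant1:(1,3)->W->(1,2)
  grid max=8 at (1,2)
Final grid:
  0 0 0 0
  0 0 8 5
  0 0 0 0
  0 0 0 0
Max pheromone 8 at (1,2)

Answer: (1,2)=8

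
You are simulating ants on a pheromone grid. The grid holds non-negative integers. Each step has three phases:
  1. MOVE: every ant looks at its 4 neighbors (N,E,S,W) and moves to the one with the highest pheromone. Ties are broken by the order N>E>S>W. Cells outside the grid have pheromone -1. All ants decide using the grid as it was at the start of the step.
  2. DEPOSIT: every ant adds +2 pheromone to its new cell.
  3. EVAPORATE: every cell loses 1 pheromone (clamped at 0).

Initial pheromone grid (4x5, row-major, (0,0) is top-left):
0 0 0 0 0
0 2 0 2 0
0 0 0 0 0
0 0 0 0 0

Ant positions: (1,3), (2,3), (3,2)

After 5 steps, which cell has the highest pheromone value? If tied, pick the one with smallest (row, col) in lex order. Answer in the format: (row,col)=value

Step 1: ant0:(1,3)->N->(0,3) | ant1:(2,3)->N->(1,3) | ant2:(3,2)->N->(2,2)
  grid max=3 at (1,3)
Step 2: ant0:(0,3)->S->(1,3) | ant1:(1,3)->N->(0,3) | ant2:(2,2)->N->(1,2)
  grid max=4 at (1,3)
Step 3: ant0:(1,3)->N->(0,3) | ant1:(0,3)->S->(1,3) | ant2:(1,2)->E->(1,3)
  grid max=7 at (1,3)
Step 4: ant0:(0,3)->S->(1,3) | ant1:(1,3)->N->(0,3) | ant2:(1,3)->N->(0,3)
  grid max=8 at (1,3)
Step 5: ant0:(1,3)->N->(0,3) | ant1:(0,3)->S->(1,3) | ant2:(0,3)->S->(1,3)
  grid max=11 at (1,3)
Final grid:
  0 0 0 7 0
  0 0 0 11 0
  0 0 0 0 0
  0 0 0 0 0
Max pheromone 11 at (1,3)

Answer: (1,3)=11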